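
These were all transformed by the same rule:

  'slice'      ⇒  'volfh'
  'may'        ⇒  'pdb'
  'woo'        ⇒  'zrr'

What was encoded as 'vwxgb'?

Compare letters: s→v is +3, l→o is +3, i→l is +3 — a constant shift. Each letter is shifted forward by 3 in the alphabet (a Caesar shift of +3).
Undoing it on vwxgb: v−3=s, w−3=t, x−3=u, g−3=d, b−3=y.

study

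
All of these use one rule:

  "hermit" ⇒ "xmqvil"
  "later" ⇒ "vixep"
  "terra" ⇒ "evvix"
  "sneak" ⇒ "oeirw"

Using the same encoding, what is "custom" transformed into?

The output letters match the input read backwards, each shifted +4: hermit reversed is timreh. Read the word backwards and shift each letter +4.
Applying it to custom: reverse → motsuc; then shift: m+4=q, o+4=s, t+4=x, s+4=w, u+4=y, c+4=g.

qsxwyg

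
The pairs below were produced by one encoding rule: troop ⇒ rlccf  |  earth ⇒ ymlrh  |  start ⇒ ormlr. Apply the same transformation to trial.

t(19)→r(17) and r(17)→l(11) fit y≡3x+12 (mod 26); the inverse of 3 mod 26 is 9. This is an affine cipher: with a=0,…,z=25, each position x becomes (3x+12) mod 26.
On trial: t(19)→3·19+12≡17=r; r(17)→3·17+12≡11=l; i(8)→3·8+12≡10=k; a(0)→3·0+12≡12=m; l(11)→3·11+12≡19=t (all mod 26).

rlkmt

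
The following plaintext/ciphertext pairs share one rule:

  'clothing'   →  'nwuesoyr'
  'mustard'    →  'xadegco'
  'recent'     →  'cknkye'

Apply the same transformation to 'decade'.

The shift depends on letter class: consonant c→n is +11, but vowel o→u is +6. Vowels shift forward by 6 and consonants shift forward by 11.
Applying it to decade: d(cons)+11=o, e(vowel)+6=k, c(cons)+11=n, a(vowel)+6=g, d(cons)+11=o, e(vowel)+6=k.

okngok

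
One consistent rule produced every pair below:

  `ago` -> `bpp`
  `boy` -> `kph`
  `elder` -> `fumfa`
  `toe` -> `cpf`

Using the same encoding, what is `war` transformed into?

fba

Two shifts are in play — +1 for a/e/i/o/u, +9 for every other letter.
Applying it to war: w(cons)+9=f, a(vowel)+1=b, r(cons)+9=a.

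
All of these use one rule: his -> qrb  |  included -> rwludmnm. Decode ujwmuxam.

It's a constant shift of +9 (ROT9).
Reversing it on ujwmuxam: u−9=l, j−9=a, w−9=n, m−9=d, u−9=l, x−9=o, a−9=r, m−9=d.

landlord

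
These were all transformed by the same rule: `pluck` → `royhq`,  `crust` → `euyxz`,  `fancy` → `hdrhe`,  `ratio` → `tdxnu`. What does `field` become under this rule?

hliqj

In pluck: p→r is +2, l→o is +3, u→y is +4, c→h is +5 — the shift increases by 1 each position. The shift increases by 1 at each position, starting from +2: 2, 3, 4, ….
On field: f+2=h, i+3=l, e+4=i, l+5=q, d+6=j.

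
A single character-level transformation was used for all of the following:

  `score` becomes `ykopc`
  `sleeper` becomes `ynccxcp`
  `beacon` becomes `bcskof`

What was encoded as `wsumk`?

s(18)→y(24) and c(2)→k(10) fit y≡9x+18 (mod 26); the inverse of 9 mod 26 is 3. This is an affine cipher: with a=0,…,z=25, each position x becomes (9x+18) mod 26.
Reversing it on wsumk: w(22)→3·(22−18)≡12=m; s(18)→3·(18−18)≡0=a; u(20)→3·(20−18)≡6=g; m(12)→3·(12−18)≡8=i; k(10)→3·(10−18)≡2=c (all mod 26).

magic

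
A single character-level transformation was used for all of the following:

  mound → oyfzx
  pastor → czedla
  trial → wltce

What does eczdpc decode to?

The output letters match the input read backwards, each shifted +11: mound reversed is dnuom. Read the word backwards and shift each letter +11.
Reversing it on eczdpc: shift back: e−11=t, c−11=r, z−11=o, d−11=s, p−11=e, c−11=r → troser; then reverse → resort.

resort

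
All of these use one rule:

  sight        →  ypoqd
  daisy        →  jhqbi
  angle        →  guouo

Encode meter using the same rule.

Each letter shifts forward by (position + 6), i.e. 6, 7, 8, … — the shift grows by one for each successive letter.
Applying it to meter: m+6=s, e+7=l, t+8=b, e+9=n, r+10=b.

slbnb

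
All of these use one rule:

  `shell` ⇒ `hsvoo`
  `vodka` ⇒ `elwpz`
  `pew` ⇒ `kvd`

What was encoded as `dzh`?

Letters are reflected about the middle of the alphabet (position → 25−position): Atbash.
Undoing it on dzh: d↔w, z↔a, h↔s.

was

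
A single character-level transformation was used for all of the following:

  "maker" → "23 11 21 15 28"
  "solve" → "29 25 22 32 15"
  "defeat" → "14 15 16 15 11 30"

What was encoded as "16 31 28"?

The number is (letter's place in the alphabet, a=1) + 10.
Reversing it on 16 31 28: 16→(16−10)÷1=6=f, 31→(31−10)÷1=21=u, 28→(28−10)÷1=18=r.

fur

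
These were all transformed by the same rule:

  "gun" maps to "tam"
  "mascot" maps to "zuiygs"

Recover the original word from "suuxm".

groom

The output letters match the input read backwards, each shifted +6: gun reversed is nug. Read the word backwards and shift each letter +6.
Undoing it on suuxm: shift back: s−6=m, u−6=o, u−6=o, x−6=r, m−6=g → moorg; then reverse → groom.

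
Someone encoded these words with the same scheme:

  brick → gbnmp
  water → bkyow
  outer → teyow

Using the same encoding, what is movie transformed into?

ryasj

Shifts by position in brick: pos 0: b→g (+5), pos 1: r→b (+10), pos 2: i→n (+5), pos 3: c→m (+10) — repeating every 2. A repeating key of period 2 is used — shifts +5, +10 over and over.
On movie: m+5=r, o+10=y, v+5=a, i+10=s, e+5=j.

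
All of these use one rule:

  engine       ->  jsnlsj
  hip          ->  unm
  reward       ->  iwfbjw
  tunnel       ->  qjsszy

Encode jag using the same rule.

lfo

The output letters match the input read backwards, each shifted +5: engine reversed is enigne. Read the word backwards and shift each letter +5.
Applying it to jag: reverse → gaj; then shift: g+5=l, a+5=f, j+5=o.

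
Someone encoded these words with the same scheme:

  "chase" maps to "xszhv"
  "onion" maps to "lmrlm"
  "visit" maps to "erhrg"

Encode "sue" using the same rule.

hfv

Each pair mirrors across the alphabet (c↔x, h↔s, a↔z): positions sum to 25. Each letter is replaced by its mirror in the alphabet: a↔z, b↔y, c↔x, and so on (the Atbash cipher).
For sue: s↔h, u↔f, e↔v.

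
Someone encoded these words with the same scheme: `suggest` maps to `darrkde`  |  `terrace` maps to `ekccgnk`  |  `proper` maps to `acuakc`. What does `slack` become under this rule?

The shift depends on letter class: consonant s→d is +11, but vowel u→a is +6. Two shifts are in play — +6 for a/e/i/o/u, +11 for every other letter.
On slack: s(cons)+11=d, l(cons)+11=w, a(vowel)+6=g, c(cons)+11=n, k(cons)+11=v.

dwgnv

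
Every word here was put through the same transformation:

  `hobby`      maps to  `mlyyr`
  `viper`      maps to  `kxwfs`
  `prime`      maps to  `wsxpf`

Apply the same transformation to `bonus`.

h(7)→m(12) and o(14)→l(11) fit y≡11x+13 (mod 26); the inverse of 11 mod 26 is 19. Each letter's alphabet position (a=0..z=25) is mapped through 11·x+13 mod 26 — an affine cipher.
On bonus: b(1)→11·1+13≡24=y; o(14)→11·14+13≡11=l; n(13)→11·13+13≡0=a; u(20)→11·20+13≡25=z; s(18)→11·18+13≡3=d (all mod 26).

ylazd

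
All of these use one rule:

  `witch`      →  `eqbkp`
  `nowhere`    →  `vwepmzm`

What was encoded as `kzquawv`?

Every letter moves 8 places later in the alphabet, wrapping around z→a.
Reversing it on kzquawv: k−8=c, z−8=r, q−8=i, u−8=m, a−8=s, w−8=o, v−8=n.

crimson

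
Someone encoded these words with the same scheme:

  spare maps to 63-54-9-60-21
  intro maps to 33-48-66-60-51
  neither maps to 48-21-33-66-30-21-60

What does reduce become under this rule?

60-21-18-69-15-21

s(#19)→63 and p(#16)→54: differences scale by 3, so n = 3·pos + 6. Each letter becomes 3×(its alphabet position, a=1..z=26) + 6.
Applying it to reduce: r=18→60, e=5→21, d=4→18, u=21→69, c=3→15, e=5→21.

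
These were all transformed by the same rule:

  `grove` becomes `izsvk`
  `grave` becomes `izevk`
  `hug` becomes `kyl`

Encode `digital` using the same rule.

The output letters match the input read backwards, each shifted +4: grove reversed is evorg. The word is reversed, then every letter is shifted forward by 4.
On digital: reverse → latigid; then shift: l+4=p, a+4=e, t+4=x, i+4=m, g+4=k, i+4=m, d+4=h.

pexmkmh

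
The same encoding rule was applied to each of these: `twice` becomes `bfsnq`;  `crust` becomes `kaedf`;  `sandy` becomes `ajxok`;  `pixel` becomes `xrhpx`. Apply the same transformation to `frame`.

nakxq

The shift increases by 1 at each position, starting from +8: 8, 9, 10, ….
Applying it to frame: f+8=n, r+9=a, a+10=k, m+11=x, e+12=q.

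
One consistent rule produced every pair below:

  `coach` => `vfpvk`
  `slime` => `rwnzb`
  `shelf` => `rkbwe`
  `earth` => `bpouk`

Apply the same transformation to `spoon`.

Treating letters as 0–25, the rule is x ↦ 3x + 15 (mod 26).
On spoon: s(18)→3·18+15≡17=r; p(15)→3·15+15≡8=i; o(14)→3·14+15≡5=f; o(14)→3·14+15≡5=f; n(13)→3·13+15≡2=c (all mod 26).

riffc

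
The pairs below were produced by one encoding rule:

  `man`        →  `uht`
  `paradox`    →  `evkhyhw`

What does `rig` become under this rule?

npy

Read the word backwards and shift each letter +7.
On rig: reverse → gir; then shift: g+7=n, i+7=p, r+7=y.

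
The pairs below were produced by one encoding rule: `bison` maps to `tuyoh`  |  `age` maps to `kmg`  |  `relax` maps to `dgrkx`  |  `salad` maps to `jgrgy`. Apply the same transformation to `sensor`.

The output letters match the input read backwards, each shifted +6: bison reversed is nosib. Two steps: reverse the string, then apply a Caesar shift of +6.
For sensor: reverse → rosnes; then shift: r+6=x, o+6=u, s+6=y, n+6=t, e+6=k, s+6=y.

xuytky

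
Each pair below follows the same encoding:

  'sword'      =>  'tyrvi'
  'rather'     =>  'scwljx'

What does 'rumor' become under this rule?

In sword: s→t is +1, w→y is +2, o→r is +3, r→v is +4 — the shift increases by 1 each position. The shift increases by 1 at each position, starting from +1: 1, 2, 3, ….
Applying it to rumor: r+1=s, u+2=w, m+3=p, o+4=s, r+5=w.

swpsw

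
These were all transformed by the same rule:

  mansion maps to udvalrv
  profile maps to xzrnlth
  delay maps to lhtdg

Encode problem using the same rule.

xzrjthu

Two shifts are in play — +3 for a/e/i/o/u, +8 for every other letter.
Applying it to problem: p(cons)+8=x, r(cons)+8=z, o(vowel)+3=r, b(cons)+8=j, l(cons)+8=t, e(vowel)+3=h, m(cons)+8=u.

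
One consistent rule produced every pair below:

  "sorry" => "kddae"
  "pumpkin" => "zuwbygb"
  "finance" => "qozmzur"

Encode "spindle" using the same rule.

The output letters match the input read backwards, each shifted +12: sorry reversed is yrros. Two steps: reverse the string, then apply a Caesar shift of +12.
On spindle: reverse → eldnips; then shift: e+12=q, l+12=x, d+12=p, n+12=z, i+12=u, p+12=b, s+12=e.

qxpzube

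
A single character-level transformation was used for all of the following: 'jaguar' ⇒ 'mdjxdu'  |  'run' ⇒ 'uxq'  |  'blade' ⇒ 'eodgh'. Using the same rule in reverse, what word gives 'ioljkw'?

Each letter is shifted forward by 3 in the alphabet (a Caesar shift of +3).
Undoing it on ioljkw: i−3=f, o−3=l, l−3=i, j−3=g, k−3=h, w−3=t.

flight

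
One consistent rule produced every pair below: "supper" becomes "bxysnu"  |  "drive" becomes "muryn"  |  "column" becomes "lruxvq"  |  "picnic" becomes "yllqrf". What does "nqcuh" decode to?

Shifts by position in supper: pos 0: s→b (+9), pos 1: u→x (+3), pos 2: p→y (+9), pos 3: p→s (+3) — repeating every 2. The shifts repeat in a cycle of length 2: positions 0,1,… shift by +9, +3, then the pattern repeats.
Decoding nqcuh: n−9=e, q−3=n, c−9=t, u−3=r, h−9=y.

entry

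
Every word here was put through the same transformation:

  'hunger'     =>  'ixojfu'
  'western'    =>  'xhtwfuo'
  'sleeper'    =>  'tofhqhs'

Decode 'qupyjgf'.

provide

Shifts by position in hunger: pos 0: h→i (+1), pos 1: u→x (+3), pos 2: n→o (+1), pos 3: g→j (+3) — repeating every 2. The shifts repeat in a cycle of length 2: positions 0,1,… shift by +1, +3, then the pattern repeats.
Undoing it on qupyjgf: q−1=p, u−3=r, p−1=o, y−3=v, j−1=i, g−3=d, f−1=e.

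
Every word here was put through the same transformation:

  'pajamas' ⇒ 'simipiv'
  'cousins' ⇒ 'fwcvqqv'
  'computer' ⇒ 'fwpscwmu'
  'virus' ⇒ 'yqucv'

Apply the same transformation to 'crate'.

fuiwm

The shift depends on letter class: consonant p→s is +3, but vowel a→i is +8. Two shifts are in play — +8 for a/e/i/o/u, +3 for every other letter.
Applying it to crate: c(cons)+3=f, r(cons)+3=u, a(vowel)+8=i, t(cons)+3=w, e(vowel)+8=m.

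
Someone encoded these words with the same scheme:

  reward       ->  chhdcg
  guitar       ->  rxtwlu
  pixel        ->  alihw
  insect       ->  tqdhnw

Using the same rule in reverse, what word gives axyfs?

punch

A repeating key of period 2 is used — shifts +11, +3 over and over.
Undoing it on axyfs: a−11=p, x−3=u, y−11=n, f−3=c, s−11=h.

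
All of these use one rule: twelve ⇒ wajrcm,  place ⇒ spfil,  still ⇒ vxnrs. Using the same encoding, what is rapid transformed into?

In twelve: t→w is +3, w→a is +4, e→j is +5, l→r is +6 — the shift increases by 1 each position. Each letter shifts forward by (position + 3), i.e. 3, 4, 5, … — the shift grows by one for each successive letter.
For rapid: r+3=u, a+4=e, p+5=u, i+6=o, d+7=k.

ueuok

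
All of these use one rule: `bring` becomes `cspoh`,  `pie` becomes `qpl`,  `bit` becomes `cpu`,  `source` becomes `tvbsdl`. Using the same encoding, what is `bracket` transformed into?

cshdllu

Two shifts are in play — +7 for a/e/i/o/u, +1 for every other letter.
Applying it to bracket: b(cons)+1=c, r(cons)+1=s, a(vowel)+7=h, c(cons)+1=d, k(cons)+1=l, e(vowel)+7=l, t(cons)+1=u.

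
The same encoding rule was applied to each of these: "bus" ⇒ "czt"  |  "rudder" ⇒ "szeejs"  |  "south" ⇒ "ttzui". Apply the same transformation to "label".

The shift depends on letter class: consonant b→c is +1, but vowel u→z is +5. Two shifts are in play — +5 for a/e/i/o/u, +1 for every other letter.
On label: l(cons)+1=m, a(vowel)+5=f, b(cons)+1=c, e(vowel)+5=j, l(cons)+1=m.

mfcjm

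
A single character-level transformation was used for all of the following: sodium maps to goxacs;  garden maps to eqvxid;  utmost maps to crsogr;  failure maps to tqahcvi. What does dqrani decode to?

s(18)→g(6) and o(14)→o(14) fit y≡11x+16 (mod 26); the inverse of 11 mod 26 is 19. This is an affine cipher: with a=0,…,z=25, each position x becomes (11x+16) mod 26.
Undoing it on dqrani: d(3)→19·(3−16)≡13=n; q(16)→19·(16−16)≡0=a; r(17)→19·(17−16)≡19=t; a(0)→19·(0−16)≡8=i; n(13)→19·(13−16)≡21=v; i(8)→19·(8−16)≡4=e (all mod 26).

native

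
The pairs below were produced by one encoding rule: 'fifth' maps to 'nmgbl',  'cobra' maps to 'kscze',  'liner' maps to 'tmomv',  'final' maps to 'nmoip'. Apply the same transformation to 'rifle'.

zmgti

Shifts by position in fifth: pos 0: f→n (+8), pos 1: i→m (+4), pos 2: f→g (+1), pos 3: t→b (+8), pos 4: h→l (+4) — repeating every 3. The shifts repeat in a cycle of length 3: positions 0,1,… shift by +8, +4, +1, then the pattern repeats.
For rifle: r+8=z, i+4=m, f+1=g, l+8=t, e+4=i.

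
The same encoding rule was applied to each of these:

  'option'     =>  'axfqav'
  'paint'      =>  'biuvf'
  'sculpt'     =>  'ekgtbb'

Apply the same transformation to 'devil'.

pmhqx

Shifts by position in option: pos 0: o→a (+12), pos 1: p→x (+8), pos 2: t→f (+12), pos 3: i→q (+8) — repeating every 2. The shifts repeat in a cycle of length 2: positions 0,1,… shift by +12, +8, then the pattern repeats.
For devil: d+12=p, e+8=m, v+12=h, i+8=q, l+12=x.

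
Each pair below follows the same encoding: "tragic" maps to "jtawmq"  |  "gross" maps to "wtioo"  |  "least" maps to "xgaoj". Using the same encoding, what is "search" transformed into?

ogatqr

t(19)→j(9) and r(17)→t(19) fit y≡21x+0 (mod 26); the inverse of 21 mod 26 is 5. This is an affine cipher: with a=0,…,z=25, each position x becomes (21x+0) mod 26.
On search: s(18)→21·18+0≡14=o; e(4)→21·4+0≡6=g; a(0)→21·0+0≡0=a; r(17)→21·17+0≡19=t; c(2)→21·2+0≡16=q; h(7)→21·7+0≡17=r (all mod 26).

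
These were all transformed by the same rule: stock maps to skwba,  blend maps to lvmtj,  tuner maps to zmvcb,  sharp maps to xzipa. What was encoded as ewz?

The output letters match the input read backwards, each shifted +8: stock reversed is kcots. The word is reversed, then every letter is shifted forward by 8.
Undoing it on ewz: shift back: e−8=w, w−8=o, z−8=r → wor; then reverse → row.

row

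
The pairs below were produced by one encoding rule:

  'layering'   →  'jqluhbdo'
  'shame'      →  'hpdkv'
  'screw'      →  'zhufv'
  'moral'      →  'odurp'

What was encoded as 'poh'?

elm

The output letters match the input read backwards, each shifted +3: layering reversed is gnireyal. The word is reversed, then every letter is shifted forward by 3.
Decoding poh: shift back: p−3=m, o−3=l, h−3=e → mle; then reverse → elm.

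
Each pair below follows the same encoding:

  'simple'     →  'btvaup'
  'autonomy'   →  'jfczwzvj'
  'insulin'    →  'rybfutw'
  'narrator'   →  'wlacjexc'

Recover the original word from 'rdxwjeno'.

isolated

Shifts by position in simple: pos 0: s→b (+9), pos 1: i→t (+11), pos 2: m→v (+9), pos 3: p→a (+11) — repeating every 2. A repeating key of period 2 is used — shifts +9, +11 over and over.
Decoding rdxwjeno: r−9=i, d−11=s, x−9=o, w−11=l, j−9=a, e−11=t, n−9=e, o−11=d.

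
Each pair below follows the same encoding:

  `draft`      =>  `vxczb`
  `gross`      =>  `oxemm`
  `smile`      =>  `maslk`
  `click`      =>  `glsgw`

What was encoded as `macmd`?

d(3)→v(21) and r(17)→x(23) fit y≡15x+2 (mod 26); the inverse of 15 mod 26 is 7. Each letter's alphabet position (a=0..z=25) is mapped through 15·x+2 mod 26 — an affine cipher.
Reversing it on macmd: m(12)→7·(12−2)≡18=s; a(0)→7·(0−2)≡12=m; c(2)→7·(2−2)≡0=a; m(12)→7·(12−2)≡18=s; d(3)→7·(3−2)≡7=h (all mod 26).

smash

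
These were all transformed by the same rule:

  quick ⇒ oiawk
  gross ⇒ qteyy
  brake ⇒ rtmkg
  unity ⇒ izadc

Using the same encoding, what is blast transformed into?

rpmyd

Treating letters as 0–25, the rule is x ↦ 5x + 12 (mod 26).
Applying it to blast: b(1)→5·1+12≡17=r; l(11)→5·11+12≡15=p; a(0)→5·0+12≡12=m; s(18)→5·18+12≡24=y; t(19)→5·19+12≡3=d (all mod 26).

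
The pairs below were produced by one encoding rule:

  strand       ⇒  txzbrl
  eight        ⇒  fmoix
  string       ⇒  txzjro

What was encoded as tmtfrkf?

silence

Shifts by position in strand: pos 0: s→t (+1), pos 1: t→x (+4), pos 2: r→z (+8), pos 3: a→b (+1), pos 4: n→r (+4), pos 5: d→l (+8) — repeating every 3. The shifts repeat in a cycle of length 3: positions 0,1,… shift by +1, +4, +8, then the pattern repeats.
Decoding tmtfrkf: t−1=s, m−4=i, t−8=l, f−1=e, r−4=n, k−8=c, f−1=e.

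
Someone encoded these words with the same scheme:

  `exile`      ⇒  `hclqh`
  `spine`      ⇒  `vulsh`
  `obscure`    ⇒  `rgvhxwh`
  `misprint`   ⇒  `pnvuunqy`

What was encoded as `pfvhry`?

Shifts by position in exile: pos 0: e→h (+3), pos 1: x→c (+5), pos 2: i→l (+3), pos 3: l→q (+5) — repeating every 2. A repeating key of period 2 is used — shifts +3, +5 over and over.
Undoing it on pfvhry: p−3=m, f−5=a, v−3=s, h−5=c, r−3=o, y−5=t.

mascot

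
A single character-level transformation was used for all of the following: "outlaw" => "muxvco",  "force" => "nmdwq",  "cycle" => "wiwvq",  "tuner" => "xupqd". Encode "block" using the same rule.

o(14)→m(12) and u(20)→u(20) fit y≡23x+2 (mod 26); the inverse of 23 mod 26 is 17. Each letter's alphabet position (a=0..z=25) is mapped through 23·x+2 mod 26 — an affine cipher.
On block: b(1)→23·1+2≡25=z; l(11)→23·11+2≡21=v; o(14)→23·14+2≡12=m; c(2)→23·2+2≡22=w; k(10)→23·10+2≡24=y (all mod 26).

zvmwy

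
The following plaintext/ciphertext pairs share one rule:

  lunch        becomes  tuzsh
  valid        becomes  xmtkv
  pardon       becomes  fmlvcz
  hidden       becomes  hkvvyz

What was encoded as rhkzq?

l(11)→t(19) and u(20)→u(20) fit y≡3x+12 (mod 26); the inverse of 3 mod 26 is 9. Treating letters as 0–25, the rule is x ↦ 3x + 12 (mod 26).
Undoing it on rhkzq: r(17)→9·(17−12)≡19=t; h(7)→9·(7−12)≡7=h; k(10)→9·(10−12)≡8=i; z(25)→9·(25−12)≡13=n; q(16)→9·(16−12)≡10=k (all mod 26).

think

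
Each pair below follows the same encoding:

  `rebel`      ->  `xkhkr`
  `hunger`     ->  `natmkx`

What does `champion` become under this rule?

This is a Caesar cipher with shift 6.
For champion: c+6=i, h+6=n, a+6=g, m+6=s, p+6=v, i+6=o, o+6=u, n+6=t.

ingsvout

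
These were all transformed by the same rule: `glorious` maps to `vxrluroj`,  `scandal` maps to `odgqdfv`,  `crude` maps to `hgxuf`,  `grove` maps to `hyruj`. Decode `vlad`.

The output letters match the input read backwards, each shifted +3: glorious reversed is suoirolg. Two steps: reverse the string, then apply a Caesar shift of +3.
Undoing it on vlad: shift back: v−3=s, l−3=i, a−3=x, d−3=a → sixa; then reverse → axis.

axis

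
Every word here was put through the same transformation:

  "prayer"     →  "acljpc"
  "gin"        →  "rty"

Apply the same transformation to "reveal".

Compare letters: p→a is +11, r→c is +11, a→l is +11 — a constant shift. Every letter moves 11 places later in the alphabet, wrapping around z→a.
For reveal: r+11=c, e+11=p, v+11=g, e+11=p, a+11=l, l+11=w.

cpgplw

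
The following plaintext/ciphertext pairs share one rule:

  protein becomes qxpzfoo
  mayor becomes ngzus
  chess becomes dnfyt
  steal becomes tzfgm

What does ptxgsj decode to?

onward

Shifts by position in protein: pos 0: p→q (+1), pos 1: r→x (+6), pos 2: o→p (+1), pos 3: t→z (+6) — repeating every 2. A repeating key of period 2 is used — shifts +1, +6 over and over.
Undoing it on ptxgsj: p−1=o, t−6=n, x−1=w, g−6=a, s−1=r, j−6=d.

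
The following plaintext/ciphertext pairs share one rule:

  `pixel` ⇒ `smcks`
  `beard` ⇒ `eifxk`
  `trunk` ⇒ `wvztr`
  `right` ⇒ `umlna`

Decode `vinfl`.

seize

In pixel: p→s is +3, i→m is +4, x→c is +5, e→k is +6 — the shift increases by 1 each position. Each letter shifts forward by (position + 3), i.e. 3, 4, 5, … — the shift grows by one for each successive letter.
Undoing it on vinfl: v−3=s, i−4=e, n−5=i, f−6=z, l−7=e.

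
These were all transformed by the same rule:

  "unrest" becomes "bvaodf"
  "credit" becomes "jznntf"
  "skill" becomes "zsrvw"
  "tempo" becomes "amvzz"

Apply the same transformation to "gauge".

In unrest: u→b is +7, n→v is +8, r→a is +9, e→o is +10 — the shift increases by 1 each position. Letter i (0-indexed) is shifted by i+7, so successive shifts are 7, 8, 9, ….
On gauge: g+7=n, a+8=i, u+9=d, g+10=q, e+11=p.

nidqp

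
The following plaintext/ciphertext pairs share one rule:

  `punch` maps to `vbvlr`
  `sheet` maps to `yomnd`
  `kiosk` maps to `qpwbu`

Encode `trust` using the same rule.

In punch: p→v is +6, u→b is +7, n→v is +8, c→l is +9 — the shift increases by 1 each position. The shift increases by 1 at each position, starting from +6: 6, 7, 8, ….
Applying it to trust: t+6=z, r+7=y, u+8=c, s+9=b, t+10=d.

zycbd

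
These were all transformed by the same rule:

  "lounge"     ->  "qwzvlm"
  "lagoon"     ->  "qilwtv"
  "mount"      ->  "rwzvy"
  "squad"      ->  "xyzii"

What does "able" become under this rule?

fjqm

It's a Vigenère-style cipher with numeric key [5,8]: position i shifts by key[i mod 2].
For able: a+5=f, b+8=j, l+5=q, e+8=m.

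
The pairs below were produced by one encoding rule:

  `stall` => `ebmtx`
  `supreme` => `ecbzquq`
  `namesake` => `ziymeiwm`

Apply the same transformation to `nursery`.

Shifts by position in stall: pos 0: s→e (+12), pos 1: t→b (+8), pos 2: a→m (+12), pos 3: l→t (+8) — repeating every 2. It's a Vigenère-style cipher with numeric key [12,8]: position i shifts by key[i mod 2].
On nursery: n+12=z, u+8=c, r+12=d, s+8=a, e+12=q, r+8=z, y+12=k.

zcdaqzk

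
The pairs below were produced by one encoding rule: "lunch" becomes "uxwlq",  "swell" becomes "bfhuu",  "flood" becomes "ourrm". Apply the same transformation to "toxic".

The shift depends on letter class: consonant l→u is +9, but vowel u→x is +3. Two shifts are in play — +3 for a/e/i/o/u, +9 for every other letter.
On toxic: t(cons)+9=c, o(vowel)+3=r, x(cons)+9=g, i(vowel)+3=l, c(cons)+9=l.

crgll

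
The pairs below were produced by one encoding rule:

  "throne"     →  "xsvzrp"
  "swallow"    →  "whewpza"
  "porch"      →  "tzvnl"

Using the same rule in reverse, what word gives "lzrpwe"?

honest

It's a Vigenère-style cipher with numeric key [4,11]: position i shifts by key[i mod 2].
Undoing it on lzrpwe: l−4=h, z−11=o, r−4=n, p−11=e, w−4=s, e−11=t.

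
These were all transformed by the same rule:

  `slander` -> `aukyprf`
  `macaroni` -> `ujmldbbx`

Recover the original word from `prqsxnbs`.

Letter i (0-indexed) is shifted by i+8, so successive shifts are 8, 9, 10, ….
Undoing it on prqsxnbs: p−8=h, r−9=i, q−10=g, s−11=h, x−12=l, n−13=a, b−14=n, s−15=d.

highland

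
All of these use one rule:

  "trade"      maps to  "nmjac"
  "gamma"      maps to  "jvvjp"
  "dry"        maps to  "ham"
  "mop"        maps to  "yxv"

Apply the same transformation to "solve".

neuxb

Read the word backwards and shift each letter +9.
For solve: reverse → evlos; then shift: e+9=n, v+9=e, l+9=u, o+9=x, s+9=b.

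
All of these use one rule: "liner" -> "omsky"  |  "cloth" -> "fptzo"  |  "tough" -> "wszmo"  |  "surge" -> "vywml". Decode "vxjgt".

steam

In liner: l→o is +3, i→m is +4, n→s is +5, e→k is +6 — the shift increases by 1 each position. The shift increases by 1 at each position, starting from +3: 3, 4, 5, ….
Undoing it on vxjgt: v−3=s, x−4=t, j−5=e, g−6=a, t−7=m.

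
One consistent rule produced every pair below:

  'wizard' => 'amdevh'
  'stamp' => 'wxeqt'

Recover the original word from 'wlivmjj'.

sheriff

Every letter moves 4 places later in the alphabet, wrapping around z→a.
Undoing it on wlivmjj: w−4=s, l−4=h, i−4=e, v−4=r, m−4=i, j−4=f, j−4=f.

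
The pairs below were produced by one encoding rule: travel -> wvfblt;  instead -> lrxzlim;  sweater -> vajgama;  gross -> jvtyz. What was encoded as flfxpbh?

charity

Letter i (0-indexed) is shifted by i+3, so successive shifts are 3, 4, 5, ….
Undoing it on flfxpbh: f−3=c, l−4=h, f−5=a, x−6=r, p−7=i, b−8=t, h−9=y.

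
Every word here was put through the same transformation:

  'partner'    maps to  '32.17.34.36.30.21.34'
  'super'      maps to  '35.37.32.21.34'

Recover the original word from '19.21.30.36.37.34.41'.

p is letter #16 and maps to 32: an offset of 16. The number is (letter's place in the alphabet, a=1) + 16.
Undoing it on 19.21.30.36.37.34.41: 19→(19−16)÷1=3=c, 21→(21−16)÷1=5=e, 30→(30−16)÷1=14=n, 36→(36−16)÷1=20=t, 37→(37−16)÷1=21=u, 34→(34−16)÷1=18=r, 41→(41−16)÷1=25=y.

century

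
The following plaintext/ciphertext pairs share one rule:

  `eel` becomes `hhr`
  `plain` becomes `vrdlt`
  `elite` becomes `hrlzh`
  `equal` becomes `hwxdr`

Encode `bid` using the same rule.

The shift depends on letter class: consonant l→r is +6, but vowel e→h is +3. Vowels shift forward by 3 and consonants shift forward by 6.
Applying it to bid: b(cons)+6=h, i(vowel)+3=l, d(cons)+6=j.

hlj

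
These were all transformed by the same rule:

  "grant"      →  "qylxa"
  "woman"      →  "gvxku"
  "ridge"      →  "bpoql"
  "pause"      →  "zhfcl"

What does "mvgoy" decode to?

cover

Shifts by position in grant: pos 0: g→q (+10), pos 1: r→y (+7), pos 2: a→l (+11), pos 3: n→x (+10), pos 4: t→a (+7) — repeating every 3. A repeating key of period 3 is used — shifts +10, +7, +11 over and over.
Undoing it on mvgoy: m−10=c, v−7=o, g−11=v, o−10=e, y−7=r.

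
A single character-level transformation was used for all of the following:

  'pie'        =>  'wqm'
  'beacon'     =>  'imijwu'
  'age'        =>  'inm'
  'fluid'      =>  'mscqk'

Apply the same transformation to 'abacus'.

The rule splits by letter class: vowels +8, consonants +7.
Applying it to abacus: a(vowel)+8=i, b(cons)+7=i, a(vowel)+8=i, c(cons)+7=j, u(vowel)+8=c, s(cons)+7=z.

iiijcz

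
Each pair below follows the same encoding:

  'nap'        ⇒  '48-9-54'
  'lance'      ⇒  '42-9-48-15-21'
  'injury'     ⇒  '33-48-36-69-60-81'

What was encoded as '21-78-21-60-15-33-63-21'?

exercise

n(#14)→48 and a(#1)→9: differences scale by 3, so n = 3·pos + 6. With a=1..z=26, the number is 3·pos + 6.
Reversing it on 21-78-21-60-15-33-63-21: 21→(21−6)÷3=5=e, 78→(78−6)÷3=24=x, 21→(21−6)÷3=5=e, 60→(60−6)÷3=18=r, 15→(15−6)÷3=3=c, 33→(33−6)÷3=9=i, 63→(63−6)÷3=19=s, 21→(21−6)÷3=5=e.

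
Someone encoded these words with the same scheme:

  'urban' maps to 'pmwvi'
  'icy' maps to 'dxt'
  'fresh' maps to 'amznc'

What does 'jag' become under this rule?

evb

Compare letters: u→p is +21, r→m is +21, b→w is +21 — a constant shift. This is a Caesar cipher with shift 21.
Applying it to jag: j+21=e, a+21=v, g+21=b.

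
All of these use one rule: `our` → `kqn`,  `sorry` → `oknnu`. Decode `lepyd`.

Compare letters: o→k is +22, u→q is +22, r→n is +22 — a constant shift. Every letter moves 22 places later in the alphabet, wrapping around z→a.
Decoding lepyd: l−22=p, e−22=i, p−22=t, y−22=c, d−22=h.

pitch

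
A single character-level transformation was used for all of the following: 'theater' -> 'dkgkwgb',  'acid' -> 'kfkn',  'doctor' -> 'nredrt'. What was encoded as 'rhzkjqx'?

Shifts by position in theater: pos 0: t→d (+10), pos 1: h→k (+3), pos 2: e→g (+2), pos 3: a→k (+10), pos 4: t→w (+3), pos 5: e→g (+2) — repeating every 3. The shifts repeat in a cycle of length 3: positions 0,1,… shift by +10, +3, +2, then the pattern repeats.
Reversing it on rhzkjqx: r−10=h, h−3=e, z−2=x, k−10=a, j−3=g, q−2=o, x−10=n.

hexagon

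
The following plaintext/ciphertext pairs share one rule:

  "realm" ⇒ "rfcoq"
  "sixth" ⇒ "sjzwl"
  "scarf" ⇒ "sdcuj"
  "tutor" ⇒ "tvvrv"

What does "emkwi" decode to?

The shift increases by 1 at each position, starting from +0: 0, 1, 2, ….
Undoing it on emkwi: e−0=e, m−1=l, k−2=i, w−3=t, i−4=e.

elite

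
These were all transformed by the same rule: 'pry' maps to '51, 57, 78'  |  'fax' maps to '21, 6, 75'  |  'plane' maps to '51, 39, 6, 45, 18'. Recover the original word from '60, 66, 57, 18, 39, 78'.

p(#16)→51 and r(#18)→57: differences scale by 3, so n = 3·pos + 3. With a=1..z=26, the number is 3·pos + 3.
Undoing it on 60, 66, 57, 18, 39, 78: 60→(60−3)÷3=19=s, 66→(66−3)÷3=21=u, 57→(57−3)÷3=18=r, 18→(18−3)÷3=5=e, 39→(39−3)÷3=12=l, 78→(78−3)÷3=25=y.

surely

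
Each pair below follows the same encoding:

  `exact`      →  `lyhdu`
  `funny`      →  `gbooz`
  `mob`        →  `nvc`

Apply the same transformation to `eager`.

Two shifts are in play — +7 for a/e/i/o/u, +1 for every other letter.
Applying it to eager: e(vowel)+7=l, a(vowel)+7=h, g(cons)+1=h, e(vowel)+7=l, r(cons)+1=s.

lhhls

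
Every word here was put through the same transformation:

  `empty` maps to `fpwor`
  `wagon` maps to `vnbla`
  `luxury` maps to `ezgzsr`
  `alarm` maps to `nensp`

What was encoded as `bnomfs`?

Each letter's alphabet position (a=0..z=25) is mapped through 11·x+13 mod 26 — an affine cipher.
Reversing it on bnomfs: b(1)→19·(1−13)≡6=g; n(13)→19·(13−13)≡0=a; o(14)→19·(14−13)≡19=t; m(12)→19·(12−13)≡7=h; f(5)→19·(5−13)≡4=e; s(18)→19·(18−13)≡17=r (all mod 26).

gather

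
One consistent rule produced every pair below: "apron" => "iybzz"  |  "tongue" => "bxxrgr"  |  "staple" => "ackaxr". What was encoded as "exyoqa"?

The shift increases by 1 at each position, starting from +8: 8, 9, 10, ….
Reversing it on exyoqa: e−8=w, x−9=o, y−10=o, o−11=d, q−12=e, a−13=n.

wooden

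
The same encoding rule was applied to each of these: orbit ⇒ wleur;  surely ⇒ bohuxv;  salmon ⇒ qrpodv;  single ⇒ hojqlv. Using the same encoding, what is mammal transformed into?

odppdp

The word is reversed, then every letter is shifted forward by 3.
Applying it to mammal: reverse → lammam; then shift: l+3=o, a+3=d, m+3=p, m+3=p, a+3=d, m+3=p.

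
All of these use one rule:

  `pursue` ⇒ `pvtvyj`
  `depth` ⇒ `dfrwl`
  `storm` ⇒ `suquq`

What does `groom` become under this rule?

gsqrq

Letter i (0-indexed) is shifted by i+0, so successive shifts are 0, 1, 2, ….
Applying it to groom: g+0=g, r+1=s, o+2=q, o+3=r, m+4=q.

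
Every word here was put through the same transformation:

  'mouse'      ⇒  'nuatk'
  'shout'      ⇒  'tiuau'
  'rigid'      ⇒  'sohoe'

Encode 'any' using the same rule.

goz

Two shifts are in play — +6 for a/e/i/o/u, +1 for every other letter.
On any: a(vowel)+6=g, n(cons)+1=o, y(cons)+1=z.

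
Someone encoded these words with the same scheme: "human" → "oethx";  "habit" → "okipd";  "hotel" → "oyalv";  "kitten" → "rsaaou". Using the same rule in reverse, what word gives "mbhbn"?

fraud

Shifts by position in human: pos 0: h→o (+7), pos 1: u→e (+10), pos 2: m→t (+7), pos 3: a→h (+7), pos 4: n→x (+10) — repeating every 3. The shifts repeat in a cycle of length 3: positions 0,1,… shift by +7, +10, +7, then the pattern repeats.
Reversing it on mbhbn: m−7=f, b−10=r, h−7=a, b−7=u, n−10=d.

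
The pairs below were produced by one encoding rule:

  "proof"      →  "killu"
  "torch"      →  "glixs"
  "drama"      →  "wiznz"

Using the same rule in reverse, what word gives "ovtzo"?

legal

Each letter is replaced by its mirror in the alphabet: a↔z, b↔y, c↔x, and so on (the Atbash cipher).
Reversing it on ovtzo: o↔l, v↔e, t↔g, z↔a, o↔l.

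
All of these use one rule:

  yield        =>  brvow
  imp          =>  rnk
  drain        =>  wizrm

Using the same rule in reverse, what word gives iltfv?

rogue

Each pair mirrors across the alphabet (y↔b, i↔r, e↔v): positions sum to 25. This is the alphabet-reversal cipher (Atbash): a becomes z, b becomes y, etc.
Decoding iltfv: i↔r, l↔o, t↔g, f↔u, v↔e.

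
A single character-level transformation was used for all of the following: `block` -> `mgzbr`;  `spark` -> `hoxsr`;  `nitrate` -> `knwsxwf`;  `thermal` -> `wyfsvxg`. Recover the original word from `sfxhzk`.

b(1)→m(12) and l(11)→g(6) fit y≡15x+23 (mod 26); the inverse of 15 mod 26 is 7. This is an affine cipher: with a=0,…,z=25, each position x becomes (15x+23) mod 26.
Decoding sfxhzk: s(18)→7·(18−23)≡17=r; f(5)→7·(5−23)≡4=e; x(23)→7·(23−23)≡0=a; h(7)→7·(7−23)≡18=s; z(25)→7·(25−23)≡14=o; k(10)→7·(10−23)≡13=n (all mod 26).

reason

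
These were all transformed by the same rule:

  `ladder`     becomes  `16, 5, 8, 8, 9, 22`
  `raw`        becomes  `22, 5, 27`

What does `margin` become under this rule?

17, 5, 22, 11, 13, 18

l is letter #12 and maps to 16: an offset of 4. Letters become their 1-based position plus 4 (so a→5, b→6, …).
For margin: m=13→17, a=1→5, r=18→22, g=7→11, i=9→13, n=14→18.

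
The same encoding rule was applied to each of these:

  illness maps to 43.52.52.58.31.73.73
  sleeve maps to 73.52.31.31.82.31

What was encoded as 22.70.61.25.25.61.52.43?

i(#9)→43 and l(#12)→52: differences scale by 3, so n = 3·pos + 16. Each letter becomes 3×(its alphabet position, a=1..z=26) + 16.
Decoding 22.70.61.25.25.61.52.43: 22→(22−16)÷3=2=b, 70→(70−16)÷3=18=r, 61→(61−16)÷3=15=o, 25→(25−16)÷3=3=c, 25→(25−16)÷3=3=c, 61→(61−16)÷3=15=o, 52→(52−16)÷3=12=l, 43→(43−16)÷3=9=i.

broccoli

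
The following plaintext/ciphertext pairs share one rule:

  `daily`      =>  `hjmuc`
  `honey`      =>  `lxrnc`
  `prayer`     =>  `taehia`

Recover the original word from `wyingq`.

A repeating key of period 2 is used — shifts +4, +9 over and over.
Decoding wyingq: w−4=s, y−9=p, i−4=e, n−9=e, g−4=c, q−9=h.

speech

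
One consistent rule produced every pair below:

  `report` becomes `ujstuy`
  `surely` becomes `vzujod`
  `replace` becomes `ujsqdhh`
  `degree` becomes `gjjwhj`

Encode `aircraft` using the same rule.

dnuhufiy

It's a Vigenère-style cipher with numeric key [3,5]: position i shifts by key[i mod 2].
For aircraft: a+3=d, i+5=n, r+3=u, c+5=h, r+3=u, a+5=f, f+3=i, t+5=y.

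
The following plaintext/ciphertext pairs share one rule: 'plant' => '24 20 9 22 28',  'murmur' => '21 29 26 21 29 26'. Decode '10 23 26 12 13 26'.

Each letter is replaced by its alphabet position (a=1..z=26) + 8.
Reversing it on 10 23 26 12 13 26: 10→(10−8)÷1=2=b, 23→(23−8)÷1=15=o, 26→(26−8)÷1=18=r, 12→(12−8)÷1=4=d, 13→(13−8)÷1=5=e, 26→(26−8)÷1=18=r.

border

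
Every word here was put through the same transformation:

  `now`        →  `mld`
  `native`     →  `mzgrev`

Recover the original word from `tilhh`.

gross

Each pair mirrors across the alphabet (n↔m, o↔l, w↔d): positions sum to 25. Each letter is replaced by its mirror in the alphabet: a↔z, b↔y, c↔x, and so on (the Atbash cipher).
Undoing it on tilhh: t↔g, i↔r, l↔o, h↔s, h↔s.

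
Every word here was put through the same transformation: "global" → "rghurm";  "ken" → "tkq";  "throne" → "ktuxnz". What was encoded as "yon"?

his

The output letters match the input read backwards, each shifted +6: global reversed is labolg. The word is reversed, then every letter is shifted forward by 6.
Decoding yon: shift back: y−6=s, o−6=i, n−6=h → sih; then reverse → his.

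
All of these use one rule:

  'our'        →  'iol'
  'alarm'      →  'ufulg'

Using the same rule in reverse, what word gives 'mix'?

sod

Each letter is shifted forward by 20 in the alphabet (a Caesar shift of +20).
Decoding mix: m−20=s, i−20=o, x−20=d.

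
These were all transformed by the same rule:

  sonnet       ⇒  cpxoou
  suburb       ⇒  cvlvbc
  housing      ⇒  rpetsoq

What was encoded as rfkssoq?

A repeating key of period 2 is used — shifts +10, +1 over and over.
Decoding rfkssoq: r−10=h, f−1=e, k−10=a, s−1=r, s−10=i, o−1=n, q−10=g.

hearing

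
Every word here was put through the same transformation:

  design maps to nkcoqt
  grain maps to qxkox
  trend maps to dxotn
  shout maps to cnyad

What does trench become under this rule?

Shifts by position in design: pos 0: d→n (+10), pos 1: e→k (+6), pos 2: s→c (+10), pos 3: i→o (+6) — repeating every 2. A repeating key of period 2 is used — shifts +10, +6 over and over.
On trench: t+10=d, r+6=x, e+10=o, n+6=t, c+10=m, h+6=n.

dxotmn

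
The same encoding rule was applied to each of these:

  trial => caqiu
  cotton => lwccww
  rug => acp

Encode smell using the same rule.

bvmuu

Two shifts are in play — +8 for a/e/i/o/u, +9 for every other letter.
Applying it to smell: s(cons)+9=b, m(cons)+9=v, e(vowel)+8=m, l(cons)+9=u, l(cons)+9=u.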